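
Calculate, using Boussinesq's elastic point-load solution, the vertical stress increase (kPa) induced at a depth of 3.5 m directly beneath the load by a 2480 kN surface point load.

Δσ_z ≈ 96.7 kPa

Boussinesq vertical stress below a point load on an elastic half-space:
Δσ_z = 3P/(2πz²) · [1 + (r/z)²]^(−5/2)
r/z = 0/3.5 = 0; [1+(r/z)²]^(−5/2) = 1.
Δσ_z = 3×2480/(2π×3.5²) × 1 = 96.662 × 1 = 96.66 kPa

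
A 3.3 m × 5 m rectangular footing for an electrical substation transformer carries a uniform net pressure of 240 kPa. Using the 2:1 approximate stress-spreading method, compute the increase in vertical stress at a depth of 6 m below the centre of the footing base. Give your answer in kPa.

Δσ_z ≈ 38.7 kPa

By the 2:1 method the load spreads at 1 horizontal : 2 vertical, so at depth z the loaded area has grown by z in each plan dimension:
Δσ = qBL/((B+z)(L+z)) = 240×3.3×5/((3.3+6)(5+6)) = 38.71 kPa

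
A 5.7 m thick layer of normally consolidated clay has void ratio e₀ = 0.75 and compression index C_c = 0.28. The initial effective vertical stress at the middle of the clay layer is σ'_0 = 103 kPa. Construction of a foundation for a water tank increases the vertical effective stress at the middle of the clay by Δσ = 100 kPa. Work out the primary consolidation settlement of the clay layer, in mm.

Final effective stress: σ'_f = σ'_0 + Δσ = 103 + 100 = 203 kPa.
Normally consolidated clay, so the full stress increment lies on the virgin compression line:
S_c = C_c·H/(1+e₀)·log₁₀(σ'_f/σ'_0) = 0.28×5.7/(1+0.75)×log₁₀(203/103)
    = 0.912 × 0.29466 = 0.2687 m

S_c ≈ 269 mm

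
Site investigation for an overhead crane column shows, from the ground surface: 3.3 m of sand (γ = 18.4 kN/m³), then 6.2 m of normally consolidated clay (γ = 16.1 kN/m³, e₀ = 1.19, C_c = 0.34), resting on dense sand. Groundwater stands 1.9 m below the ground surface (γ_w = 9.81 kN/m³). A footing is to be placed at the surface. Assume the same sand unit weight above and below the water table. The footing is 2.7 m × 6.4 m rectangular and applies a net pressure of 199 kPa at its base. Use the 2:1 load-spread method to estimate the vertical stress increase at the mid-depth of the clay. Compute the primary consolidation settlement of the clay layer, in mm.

Mid-depth of clay below the ground surface: z = 3.3 + 6.2/2 = 6.4 m.
Total vertical stress at mid-clay: σ_v = 18.4×3.3 + 16.1×3.1 = 110.63 kPa.
Pore pressure: u = 9.81×(6.4 − 1.9) = 44.145 kPa.
Initial effective stress: σ'_0 = σ_v − u = 110.63 − 44.145 = 66.485 kPa.
Stress increase at mid-clay by the 2:1 spreading method:
Δσ = qBL/((B+z)(L+z)) = 199×2.7×6.4/((2.7+6.4)(6.4+6.4)) = 29.522 kPa
Final effective stress: σ'_f = σ'_0 + Δσ = 66.485 + 29.522 = 96.007 kPa.
Normally consolidated clay, so the full stress increment lies on the virgin compression line:
S_c = C_c·H/(1+e₀)·log₁₀(σ'_f/σ'_0) = 0.34×6.2/(1+1.19)×log₁₀(96.007/66.485)
    = 0.96256 × 0.15958 = 0.1536 m

S_c ≈ 154 mm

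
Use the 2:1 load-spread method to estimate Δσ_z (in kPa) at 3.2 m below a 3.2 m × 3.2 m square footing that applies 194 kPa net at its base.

Δσ_z ≈ 48.5 kPa

By the 2:1 method the load spreads at 1 horizontal : 2 vertical, so at depth z the loaded area has grown by z in each plan dimension:
Δσ = qBL/((B+z)(L+z)) = 194×3.2×3.2/((3.2+3.2)(3.2+3.2)) = 48.5 kPa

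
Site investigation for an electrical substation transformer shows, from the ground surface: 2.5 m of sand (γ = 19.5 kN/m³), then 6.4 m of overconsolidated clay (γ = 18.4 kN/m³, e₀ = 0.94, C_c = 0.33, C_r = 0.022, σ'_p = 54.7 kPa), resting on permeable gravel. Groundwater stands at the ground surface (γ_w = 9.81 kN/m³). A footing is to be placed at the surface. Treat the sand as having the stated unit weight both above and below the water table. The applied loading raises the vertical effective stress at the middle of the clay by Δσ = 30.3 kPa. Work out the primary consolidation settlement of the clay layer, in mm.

Mid-depth of clay below the ground surface: z = 2.5 + 6.4/2 = 5.7 m.
Total vertical stress at mid-clay: σ_v = 19.5×2.5 + 18.4×3.2 = 107.63 kPa.
Pore pressure: u = 9.81×(5.7 − 0) = 55.917 kPa.
Initial effective stress: σ'_0 = σ_v − u = 107.63 − 55.917 = 51.713 kPa.
Final effective stress: σ'_f = 51.713 + 30.3 = 82.013 kPa.
σ'_f = 82.013 > σ'_p = 54.7 kPa, so the stress path crosses the preconsolidation pressure — recompression up to σ'_p, then virgin compression beyond:
S_c = H/(1+e₀)·[C_r·log₁₀(σ'_p/σ'_0) + C_c·log₁₀(σ'_f/σ'_p)]
    = 6.4/1.94 × [0.022×log₁₀(54.7/51.713) + 0.33×log₁₀(82.013/54.7)]
    = 3.299 × [0.00053653 + 0.058045] = 0.1933 m

S_c ≈ 193 mm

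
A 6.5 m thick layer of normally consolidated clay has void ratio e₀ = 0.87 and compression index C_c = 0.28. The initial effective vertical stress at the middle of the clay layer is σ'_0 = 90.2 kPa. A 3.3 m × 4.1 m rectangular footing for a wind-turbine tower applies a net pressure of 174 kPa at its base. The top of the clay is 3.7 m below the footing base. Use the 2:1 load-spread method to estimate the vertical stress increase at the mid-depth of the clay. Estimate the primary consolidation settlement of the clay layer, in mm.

S_c ≈ 87.7 mm

Mid-depth of clay below the footing base: z = 3.7 + 6.5/2 = 6.95 m.
Stress increase at mid-clay by the 2:1 spreading method:
Δσ = qBL/((B+z)(L+z)) = 174×3.3×4.1/((3.3+6.95)(4.1+6.95)) = 20.786 kPa
Final effective stress: σ'_f = σ'_0 + Δσ = 90.2 + 20.786 = 110.99 kPa.
Normally consolidated clay, so the full stress increment lies on the virgin compression line:
S_c = C_c·H/(1+e₀)·log₁₀(σ'_f/σ'_0) = 0.28×6.5/(1+0.87)×log₁₀(110.99/90.2)
    = 0.97326 × 0.090077 = 0.08767 m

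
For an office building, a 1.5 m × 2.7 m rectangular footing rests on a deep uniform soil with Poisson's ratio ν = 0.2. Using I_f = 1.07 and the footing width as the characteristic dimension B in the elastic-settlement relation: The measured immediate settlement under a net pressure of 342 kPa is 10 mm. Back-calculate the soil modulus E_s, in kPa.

E_s ≈ 52700 kPa

S_e = q·B·(1−ν²)/E_s · I_f  ⇒  E_s = q·B·(1−ν²)·I_f / S_e.
E_s = 342 × 1.5 × 0.96 × 1.07 / 0.01 = 52700 kPa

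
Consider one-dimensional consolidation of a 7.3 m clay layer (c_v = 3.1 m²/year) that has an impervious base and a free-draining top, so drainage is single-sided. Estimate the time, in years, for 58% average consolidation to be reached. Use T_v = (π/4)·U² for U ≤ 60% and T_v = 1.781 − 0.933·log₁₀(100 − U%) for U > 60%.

t ≈ 4.54 years

Drainage path length: H_d = H = 7.3 m (single drainage).
U ≤ 60%: T_v = (π/4)·U² = (π/4)×0.58² = 0.26421.
t = T_v·H_d²/c_v = 0.26421×7.3²/3.1 = 4.542 years.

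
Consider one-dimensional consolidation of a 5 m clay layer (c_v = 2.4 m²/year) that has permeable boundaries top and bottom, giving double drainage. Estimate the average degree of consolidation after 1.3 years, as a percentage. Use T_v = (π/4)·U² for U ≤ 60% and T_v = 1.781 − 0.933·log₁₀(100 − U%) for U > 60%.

U ≈ 76.3 %

Drainage path length: H_d = H/2 = 2.5 m (double drainage).
T_v = c_v·t/H_d² = 2.4×1.3/2.5² = 0.4992.
T_v = 0.4992 corresponds to the U > 60% branch:
U = 1 − 10^((1.781 − T_v)/0.933)/100 = 0.7635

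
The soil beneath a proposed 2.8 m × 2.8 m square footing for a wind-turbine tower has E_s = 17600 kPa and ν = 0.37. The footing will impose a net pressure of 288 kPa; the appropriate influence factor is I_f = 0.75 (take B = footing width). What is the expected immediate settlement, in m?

S_e ≈ 0.0297 m

Immediate (elastic) settlement: S_e = q·B·(1−ν²)/E_s · I_f.
S_e = 288 × 2.8 × (1 − 0.37²) / 17600 × 0.75
    = 288 × 2.8 × 0.8631 / 17600 × 0.75
    = 0.02966 m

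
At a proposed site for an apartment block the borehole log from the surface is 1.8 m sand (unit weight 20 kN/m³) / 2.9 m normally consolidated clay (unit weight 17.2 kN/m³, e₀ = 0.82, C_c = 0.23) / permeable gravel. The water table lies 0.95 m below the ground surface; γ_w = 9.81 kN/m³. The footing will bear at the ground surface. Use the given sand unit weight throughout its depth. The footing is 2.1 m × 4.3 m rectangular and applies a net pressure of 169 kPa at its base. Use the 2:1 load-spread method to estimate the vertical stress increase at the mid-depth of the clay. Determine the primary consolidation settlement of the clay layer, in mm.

S_c ≈ 109 mm

Mid-depth of clay below the ground surface: z = 1.8 + 2.9/2 = 3.25 m.
Total vertical stress at mid-clay: σ_v = 20×1.8 + 17.2×1.45 = 60.94 kPa.
Pore pressure: u = 9.81×(3.25 − 0.95) = 22.563 kPa.
Initial effective stress: σ'_0 = σ_v − u = 60.94 − 22.563 = 38.377 kPa.
Stress increase at mid-clay by the 2:1 spreading method:
Δσ = qBL/((B+z)(L+z)) = 169×2.1×4.3/((2.1+3.25)(4.3+3.25)) = 37.781 kPa
Final effective stress: σ'_f = σ'_0 + Δσ = 38.377 + 37.781 = 76.158 kPa.
Normally consolidated clay, so the full stress increment lies on the virgin compression line:
S_c = C_c·H/(1+e₀)·log₁₀(σ'_f/σ'_0) = 0.23×2.9/(1+0.82)×log₁₀(76.158/38.377)
    = 0.36648 × 0.29764 = 0.1091 m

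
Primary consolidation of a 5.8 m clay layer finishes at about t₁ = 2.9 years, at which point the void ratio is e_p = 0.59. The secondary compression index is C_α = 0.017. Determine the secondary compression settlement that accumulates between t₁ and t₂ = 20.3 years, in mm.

Secondary compression: S_s = C_α·H/(1+e_p)·log₁₀(t₂/t₁)
S_s = 0.017×5.8/(1+0.59)×log₁₀(20.3/2.9)
    = 0.06201 × 0.8451 = 0.05241 m

S_s ≈ 52.4 mm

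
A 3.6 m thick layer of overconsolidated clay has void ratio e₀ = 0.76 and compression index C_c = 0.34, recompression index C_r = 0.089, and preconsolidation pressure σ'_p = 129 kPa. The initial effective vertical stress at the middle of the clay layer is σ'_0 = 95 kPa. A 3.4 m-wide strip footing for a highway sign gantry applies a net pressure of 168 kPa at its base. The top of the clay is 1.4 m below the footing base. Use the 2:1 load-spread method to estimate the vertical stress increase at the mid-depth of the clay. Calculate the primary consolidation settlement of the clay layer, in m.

S_c ≈ 0.127 m

Mid-depth of clay below the footing base: z = 1.4 + 3.6/2 = 3.2 m.
Stress increase at mid-clay by the 2:1 spreading method:
Δσ = qB/(B+z) = 168×3.4/(3.4+3.2) = 86.545 kPa
Final effective stress: σ'_f = 95 + 86.545 = 181.55 kPa.
σ'_f = 181.55 > σ'_p = 129 kPa, so the stress path crosses the preconsolidation pressure — recompression up to σ'_p, then virgin compression beyond:
S_c = H/(1+e₀)·[C_r·log₁₀(σ'_p/σ'_0) + C_c·log₁₀(σ'_f/σ'_p)]
    = 3.6/1.76 × [0.089×log₁₀(129/95) + 0.34×log₁₀(181.55/129)]
    = 2.0455 × [0.011825 + 0.050458] = 0.1274 m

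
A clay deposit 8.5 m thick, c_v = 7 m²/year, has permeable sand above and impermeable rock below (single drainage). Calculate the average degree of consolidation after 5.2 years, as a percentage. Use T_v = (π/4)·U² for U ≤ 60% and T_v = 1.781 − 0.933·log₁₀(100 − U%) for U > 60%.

U ≈ 76.6 %

Drainage path length: H_d = H = 8.5 m (single drainage).
T_v = c_v·t/H_d² = 7×5.2/8.5² = 0.50381.
T_v = 0.50381 corresponds to the U > 60% branch:
U = 1 − 10^((1.781 − T_v)/0.933)/100 = 0.7662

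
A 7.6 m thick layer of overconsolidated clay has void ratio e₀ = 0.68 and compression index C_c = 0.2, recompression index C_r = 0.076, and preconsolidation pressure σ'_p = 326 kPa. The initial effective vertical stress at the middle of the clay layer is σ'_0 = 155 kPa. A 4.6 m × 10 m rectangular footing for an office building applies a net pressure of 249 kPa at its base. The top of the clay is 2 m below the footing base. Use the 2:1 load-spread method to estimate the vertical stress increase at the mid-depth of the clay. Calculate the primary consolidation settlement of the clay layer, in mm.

S_c ≈ 55.4 mm

Mid-depth of clay below the footing base: z = 2 + 7.6/2 = 5.8 m.
Stress increase at mid-clay by the 2:1 spreading method:
Δσ = qBL/((B+z)(L+z)) = 249×4.6×10/((4.6+5.8)(10+5.8)) = 69.705 kPa
Final effective stress: σ'_f = 155 + 69.705 = 224.7 kPa.
σ'_f = 224.7 ≤ σ'_p = 326 kPa, so the clay remains overconsolidated and only the recompression index applies:
S_c = C_r·H/(1+e₀)·log₁₀(σ'_f/σ'_0) = 0.076×7.6/1.68×log₁₀(224.7/155)
    = 0.34381 × 0.16127 = 0.05545 m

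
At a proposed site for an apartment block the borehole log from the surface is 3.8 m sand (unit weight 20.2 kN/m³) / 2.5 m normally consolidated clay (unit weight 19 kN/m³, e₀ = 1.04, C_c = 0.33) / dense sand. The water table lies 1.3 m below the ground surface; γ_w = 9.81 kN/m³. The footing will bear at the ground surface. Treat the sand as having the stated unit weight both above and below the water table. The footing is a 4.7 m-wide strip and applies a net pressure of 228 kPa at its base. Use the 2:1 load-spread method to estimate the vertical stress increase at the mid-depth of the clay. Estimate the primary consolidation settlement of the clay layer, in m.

Mid-depth of clay below the ground surface: z = 3.8 + 2.5/2 = 5.05 m.
Total vertical stress at mid-clay: σ_v = 20.2×3.8 + 19×1.25 = 100.51 kPa.
Pore pressure: u = 9.81×(5.05 − 1.3) = 36.788 kPa.
Initial effective stress: σ'_0 = σ_v − u = 100.51 − 36.788 = 63.722 kPa.
Stress increase at mid-clay by the 2:1 spreading method:
Δσ = qB/(B+z) = 228×4.7/(4.7+5.05) = 109.91 kPa
Final effective stress: σ'_f = σ'_0 + Δσ = 63.722 + 109.91 = 173.63 kPa.
Normally consolidated clay, so the full stress increment lies on the virgin compression line:
S_c = C_c·H/(1+e₀)·log₁₀(σ'_f/σ'_0) = 0.33×2.5/(1+1.04)×log₁₀(173.63/63.722)
    = 0.40441 × 0.43534 = 0.1761 m

S_c ≈ 0.176 m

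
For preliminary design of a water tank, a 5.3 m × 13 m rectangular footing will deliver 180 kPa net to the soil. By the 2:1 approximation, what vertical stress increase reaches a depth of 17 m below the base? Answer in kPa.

Δσ_z ≈ 18.5 kPa

By the 2:1 method the load spreads at 1 horizontal : 2 vertical, so at depth z the loaded area has grown by z in each plan dimension:
Δσ = qBL/((B+z)(L+z)) = 180×5.3×13/((5.3+17)(13+17)) = 18.538 kPa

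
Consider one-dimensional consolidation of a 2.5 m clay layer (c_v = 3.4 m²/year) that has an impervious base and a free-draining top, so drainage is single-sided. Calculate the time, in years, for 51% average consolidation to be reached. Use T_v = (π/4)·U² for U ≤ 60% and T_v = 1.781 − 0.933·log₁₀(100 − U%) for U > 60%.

t ≈ 0.376 years

Drainage path length: H_d = H = 2.5 m (single drainage).
U ≤ 60%: T_v = (π/4)·U² = (π/4)×0.51² = 0.20428.
t = T_v·H_d²/c_v = 0.20428×2.5²/3.4 = 0.3755 years.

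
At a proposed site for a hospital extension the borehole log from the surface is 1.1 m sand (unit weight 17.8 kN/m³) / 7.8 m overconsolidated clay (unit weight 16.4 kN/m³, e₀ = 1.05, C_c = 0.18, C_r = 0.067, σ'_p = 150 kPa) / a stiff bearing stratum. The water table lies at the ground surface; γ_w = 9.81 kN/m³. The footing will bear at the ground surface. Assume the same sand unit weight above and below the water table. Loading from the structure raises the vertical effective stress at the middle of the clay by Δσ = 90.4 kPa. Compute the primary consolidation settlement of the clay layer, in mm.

S_c ≈ 142 mm

Mid-depth of clay below the ground surface: z = 1.1 + 7.8/2 = 5 m.
Total vertical stress at mid-clay: σ_v = 17.8×1.1 + 16.4×3.9 = 83.54 kPa.
Pore pressure: u = 9.81×(5 − 0) = 49.05 kPa.
Initial effective stress: σ'_0 = σ_v − u = 83.54 − 49.05 = 34.49 kPa.
Final effective stress: σ'_f = 34.49 + 90.4 = 124.89 kPa.
σ'_f = 124.89 ≤ σ'_p = 150 kPa, so the clay remains overconsolidated and only the recompression index applies:
S_c = C_r·H/(1+e₀)·log₁₀(σ'_f/σ'_0) = 0.067×7.8/2.05×log₁₀(124.89/34.49)
    = 0.25493 × 0.55883 = 0.1425 m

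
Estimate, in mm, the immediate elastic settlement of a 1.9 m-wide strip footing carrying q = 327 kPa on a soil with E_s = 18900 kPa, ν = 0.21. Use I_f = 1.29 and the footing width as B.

S_e ≈ 40.5 mm

Immediate (elastic) settlement: S_e = q·B·(1−ν²)/E_s · I_f.
S_e = 327 × 1.9 × (1 − 0.21²) / 18900 × 1.29
    = 327 × 1.9 × 0.9559 / 18900 × 1.29
    = 0.04054 m = 40.54 mm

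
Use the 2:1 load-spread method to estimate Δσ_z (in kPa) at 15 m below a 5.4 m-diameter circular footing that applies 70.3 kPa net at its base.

Δσ_z ≈ 4.93 kPa

By the 2:1 method the load spreads at 1 horizontal : 2 vertical, so at depth z the loaded area has grown by z in each plan dimension:
Δσ ≈ qD²/(D+z)² = 70.3×5.4²/(5.4+15)² = 4.9259 kPa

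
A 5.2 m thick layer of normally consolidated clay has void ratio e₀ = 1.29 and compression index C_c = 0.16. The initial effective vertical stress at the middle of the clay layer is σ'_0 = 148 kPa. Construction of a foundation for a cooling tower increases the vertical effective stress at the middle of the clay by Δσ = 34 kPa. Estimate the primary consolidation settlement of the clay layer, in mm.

S_c ≈ 32.6 mm

Final effective stress: σ'_f = σ'_0 + Δσ = 148 + 34 = 182 kPa.
Normally consolidated clay, so the full stress increment lies on the virgin compression line:
S_c = C_c·H/(1+e₀)·log₁₀(σ'_f/σ'_0) = 0.16×5.2/(1+1.29)×log₁₀(182/148)
    = 0.36332 × 0.08981 = 0.03263 m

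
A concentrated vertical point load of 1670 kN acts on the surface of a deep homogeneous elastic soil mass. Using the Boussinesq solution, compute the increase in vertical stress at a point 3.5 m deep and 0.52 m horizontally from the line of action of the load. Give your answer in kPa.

Δσ_z ≈ 61.6 kPa

Boussinesq vertical stress below a point load on an elastic half-space:
Δσ_z = 3P/(2πz²) · [1 + (r/z)²]^(−5/2)
r/z = 0.52/3.5 = 0.14857; [1+(r/z)²]^(−5/2) = 0.94688.
Δσ_z = 3×1670/(2π×3.5²) × 0.94688 = 65.091 × 0.94688 = 61.63 kPa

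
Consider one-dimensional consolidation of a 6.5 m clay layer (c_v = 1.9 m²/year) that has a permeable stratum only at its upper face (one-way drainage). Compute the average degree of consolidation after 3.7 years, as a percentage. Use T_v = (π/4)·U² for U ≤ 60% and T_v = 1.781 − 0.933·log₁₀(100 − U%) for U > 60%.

U ≈ 46 %

Drainage path length: H_d = H = 6.5 m (single drainage).
T_v = c_v·t/H_d² = 1.9×3.7/6.5² = 0.16639.
T_v = 0.16639 corresponds to the U ≤ 60% branch:
U = √(4T_v/π) = 0.4603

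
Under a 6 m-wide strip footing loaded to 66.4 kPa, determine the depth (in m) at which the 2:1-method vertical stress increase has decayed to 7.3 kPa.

z ≈ 48.6 m

2:1 spreading — at depth z the loaded area has grown by z in each plan dimension:
qB/(B+z) = Δσ_z ⇒ z = qB/Δσ_z − B = 66.4×6/7.3 − 6 = 48.58 m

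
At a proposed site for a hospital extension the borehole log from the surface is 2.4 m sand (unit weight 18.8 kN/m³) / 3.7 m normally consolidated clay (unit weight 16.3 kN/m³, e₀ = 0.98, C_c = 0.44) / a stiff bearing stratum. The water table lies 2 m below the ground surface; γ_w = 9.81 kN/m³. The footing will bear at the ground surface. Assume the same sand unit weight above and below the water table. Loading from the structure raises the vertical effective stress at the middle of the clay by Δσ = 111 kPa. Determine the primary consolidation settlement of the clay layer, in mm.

Mid-depth of clay below the ground surface: z = 2.4 + 3.7/2 = 4.25 m.
Total vertical stress at mid-clay: σ_v = 18.8×2.4 + 16.3×1.85 = 75.275 kPa.
Pore pressure: u = 9.81×(4.25 − 2) = 22.073 kPa.
Initial effective stress: σ'_0 = σ_v − u = 75.275 − 22.073 = 53.202 kPa.
Final effective stress: σ'_f = σ'_0 + Δσ = 53.202 + 111 = 164.2 kPa.
Normally consolidated clay, so the full stress increment lies on the virgin compression line:
S_c = C_c·H/(1+e₀)·log₁₀(σ'_f/σ'_0) = 0.44×3.7/(1+0.98)×log₁₀(164.2/53.202)
    = 0.82222 × 0.48945 = 0.4024 m

S_c ≈ 402 mm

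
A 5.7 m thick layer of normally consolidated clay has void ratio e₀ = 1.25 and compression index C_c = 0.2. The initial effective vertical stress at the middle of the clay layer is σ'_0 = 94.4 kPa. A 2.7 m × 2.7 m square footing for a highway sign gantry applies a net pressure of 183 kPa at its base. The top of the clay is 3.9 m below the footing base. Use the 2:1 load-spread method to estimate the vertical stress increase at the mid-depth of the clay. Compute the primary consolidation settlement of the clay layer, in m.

S_c ≈ 0.0323 m

Mid-depth of clay below the footing base: z = 3.9 + 5.7/2 = 6.75 m.
Stress increase at mid-clay by the 2:1 spreading method:
Δσ = qBL/((B+z)(L+z)) = 183×2.7×2.7/((2.7+6.75)(2.7+6.75)) = 14.939 kPa
Final effective stress: σ'_f = σ'_0 + Δσ = 94.4 + 14.939 = 109.34 kPa.
Normally consolidated clay, so the full stress increment lies on the virgin compression line:
S_c = C_c·H/(1+e₀)·log₁₀(σ'_f/σ'_0) = 0.2×5.7/(1+1.25)×log₁₀(109.34/94.4)
    = 0.50667 × 0.063807 = 0.03233 m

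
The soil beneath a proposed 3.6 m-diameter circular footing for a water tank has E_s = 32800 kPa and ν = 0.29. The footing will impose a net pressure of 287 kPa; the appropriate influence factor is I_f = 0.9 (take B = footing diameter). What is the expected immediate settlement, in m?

Immediate (elastic) settlement: S_e = q·B·(1−ν²)/E_s · I_f.
S_e = 287 × 3.6 × (1 − 0.29²) / 32800 × 0.9
    = 287 × 3.6 × 0.9159 / 32800 × 0.9
    = 0.02597 m

S_e ≈ 0.026 m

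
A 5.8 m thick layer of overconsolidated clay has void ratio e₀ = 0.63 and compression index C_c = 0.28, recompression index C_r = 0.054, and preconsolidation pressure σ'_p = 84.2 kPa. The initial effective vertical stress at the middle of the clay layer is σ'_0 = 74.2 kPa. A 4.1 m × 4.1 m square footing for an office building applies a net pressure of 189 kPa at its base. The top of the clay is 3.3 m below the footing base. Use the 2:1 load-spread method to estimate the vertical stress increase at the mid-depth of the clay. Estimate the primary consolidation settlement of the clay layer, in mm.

Mid-depth of clay below the footing base: z = 3.3 + 5.8/2 = 6.2 m.
Stress increase at mid-clay by the 2:1 spreading method:
Δσ = qBL/((B+z)(L+z)) = 189×4.1×4.1/((4.1+6.2)(4.1+6.2)) = 29.947 kPa
Final effective stress: σ'_f = 74.2 + 29.947 = 104.15 kPa.
σ'_f = 104.15 > σ'_p = 84.2 kPa, so the stress path crosses the preconsolidation pressure — recompression up to σ'_p, then virgin compression beyond:
S_c = H/(1+e₀)·[C_r·log₁₀(σ'_p/σ'_0) + C_c·log₁₀(σ'_f/σ'_p)]
    = 5.8/1.63 × [0.054×log₁₀(84.2/74.2) + 0.28×log₁₀(104.15/84.2)]
    = 3.5583 × [0.002965 + 0.025857] = 0.1026 m

S_c ≈ 103 mm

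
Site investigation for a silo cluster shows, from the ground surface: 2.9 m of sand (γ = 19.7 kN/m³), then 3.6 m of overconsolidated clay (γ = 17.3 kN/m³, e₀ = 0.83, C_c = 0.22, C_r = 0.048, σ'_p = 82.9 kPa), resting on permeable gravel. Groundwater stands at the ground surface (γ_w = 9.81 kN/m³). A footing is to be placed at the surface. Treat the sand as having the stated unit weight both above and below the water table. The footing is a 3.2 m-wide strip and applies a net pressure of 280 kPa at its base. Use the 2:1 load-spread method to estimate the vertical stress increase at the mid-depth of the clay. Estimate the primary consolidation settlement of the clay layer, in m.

Mid-depth of clay below the ground surface: z = 2.9 + 3.6/2 = 4.7 m.
Total vertical stress at mid-clay: σ_v = 19.7×2.9 + 17.3×1.8 = 88.27 kPa.
Pore pressure: u = 9.81×(4.7 − 0) = 46.107 kPa.
Initial effective stress: σ'_0 = σ_v − u = 88.27 − 46.107 = 42.163 kPa.
Stress increase at mid-clay by the 2:1 spreading method:
Δσ = qB/(B+z) = 280×3.2/(3.2+4.7) = 113.42 kPa
Final effective stress: σ'_f = 42.163 + 113.42 = 155.58 kPa.
σ'_f = 155.58 > σ'_p = 82.9 kPa, so the stress path crosses the preconsolidation pressure — recompression up to σ'_p, then virgin compression beyond:
S_c = H/(1+e₀)·[C_r·log₁₀(σ'_p/σ'_0) + C_c·log₁₀(σ'_f/σ'_p)]
    = 3.6/1.83 × [0.048×log₁₀(82.9/42.163) + 0.22×log₁₀(155.58/82.9)]
    = 1.9672 × [0.014094 + 0.060148] = 0.146 m

S_c ≈ 0.146 m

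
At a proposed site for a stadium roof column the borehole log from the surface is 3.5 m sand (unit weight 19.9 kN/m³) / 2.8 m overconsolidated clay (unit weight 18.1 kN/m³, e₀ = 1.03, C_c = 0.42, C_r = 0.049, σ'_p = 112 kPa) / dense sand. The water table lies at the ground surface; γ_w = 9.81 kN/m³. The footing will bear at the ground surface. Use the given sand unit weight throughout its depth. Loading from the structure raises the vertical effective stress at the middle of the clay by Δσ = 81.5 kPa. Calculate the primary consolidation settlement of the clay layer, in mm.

S_c ≈ 60 mm

Mid-depth of clay below the ground surface: z = 3.5 + 2.8/2 = 4.9 m.
Total vertical stress at mid-clay: σ_v = 19.9×3.5 + 18.1×1.4 = 94.99 kPa.
Pore pressure: u = 9.81×(4.9 − 0) = 48.069 kPa.
Initial effective stress: σ'_0 = σ_v − u = 94.99 − 48.069 = 46.921 kPa.
Final effective stress: σ'_f = 46.921 + 81.5 = 128.42 kPa.
σ'_f = 128.42 > σ'_p = 112 kPa, so the stress path crosses the preconsolidation pressure — recompression up to σ'_p, then virgin compression beyond:
S_c = H/(1+e₀)·[C_r·log₁₀(σ'_p/σ'_0) + C_c·log₁₀(σ'_f/σ'_p)]
    = 2.8/2.03 × [0.049×log₁₀(112/46.921) + 0.42×log₁₀(128.42/112)]
    = 1.3793 × [0.018515 + 0.024954] = 0.05996 m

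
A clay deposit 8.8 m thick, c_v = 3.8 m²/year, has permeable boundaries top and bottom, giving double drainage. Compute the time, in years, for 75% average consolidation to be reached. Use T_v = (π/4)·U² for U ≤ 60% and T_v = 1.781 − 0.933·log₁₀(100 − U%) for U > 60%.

t ≈ 2.43 years

Drainage path length: H_d = H/2 = 4.4 m (double drainage).
U > 60%: T_v = 1.781 − 0.933·log₁₀(100 − 75) = 0.47672.
t = T_v·H_d²/c_v = 0.47672×4.4²/3.8 = 2.429 years.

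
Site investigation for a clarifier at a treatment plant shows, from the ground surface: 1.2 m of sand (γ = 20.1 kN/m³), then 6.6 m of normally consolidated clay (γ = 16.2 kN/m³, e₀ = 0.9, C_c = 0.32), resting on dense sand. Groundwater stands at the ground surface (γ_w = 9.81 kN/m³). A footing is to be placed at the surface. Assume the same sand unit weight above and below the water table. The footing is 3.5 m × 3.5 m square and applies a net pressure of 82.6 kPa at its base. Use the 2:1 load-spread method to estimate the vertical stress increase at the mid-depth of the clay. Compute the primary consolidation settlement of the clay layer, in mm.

Mid-depth of clay below the ground surface: z = 1.2 + 6.6/2 = 4.5 m.
Total vertical stress at mid-clay: σ_v = 20.1×1.2 + 16.2×3.3 = 77.58 kPa.
Pore pressure: u = 9.81×(4.5 − 0) = 44.145 kPa.
Initial effective stress: σ'_0 = σ_v − u = 77.58 − 44.145 = 33.435 kPa.
Stress increase at mid-clay by the 2:1 spreading method:
Δσ = qBL/((B+z)(L+z)) = 82.6×3.5×3.5/((3.5+4.5)(3.5+4.5)) = 15.81 kPa
Final effective stress: σ'_f = σ'_0 + Δσ = 33.435 + 15.81 = 49.245 kPa.
Normally consolidated clay, so the full stress increment lies on the virgin compression line:
S_c = C_c·H/(1+e₀)·log₁₀(σ'_f/σ'_0) = 0.32×6.6/(1+0.9)×log₁₀(49.245/33.435)
    = 1.1116 × 0.16816 = 0.1869 m

S_c ≈ 187 mm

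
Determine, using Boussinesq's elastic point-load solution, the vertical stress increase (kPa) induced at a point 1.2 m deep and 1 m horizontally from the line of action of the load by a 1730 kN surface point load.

Boussinesq vertical stress below a point load on an elastic half-space:
Δσ_z = 3P/(2πz²) · [1 + (r/z)²]^(−5/2)
r/z = 1/1.2 = 0.83333; [1+(r/z)²]^(−5/2) = 0.26757.
Δσ_z = 3×1730/(2π×1.2²) × 0.26757 = 573.62 × 0.26757 = 153.5 kPa

Δσ_z ≈ 153 kPa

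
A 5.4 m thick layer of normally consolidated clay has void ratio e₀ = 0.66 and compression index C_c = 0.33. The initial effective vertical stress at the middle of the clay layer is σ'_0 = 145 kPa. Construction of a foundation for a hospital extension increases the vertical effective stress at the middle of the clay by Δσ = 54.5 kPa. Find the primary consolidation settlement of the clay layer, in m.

S_c ≈ 0.149 m

Final effective stress: σ'_f = σ'_0 + Δσ = 145 + 54.5 = 199.5 kPa.
Normally consolidated clay, so the full stress increment lies on the virgin compression line:
S_c = C_c·H/(1+e₀)·log₁₀(σ'_f/σ'_0) = 0.33×5.4/(1+0.66)×log₁₀(199.5/145)
    = 1.0735 × 0.13857 = 0.1488 m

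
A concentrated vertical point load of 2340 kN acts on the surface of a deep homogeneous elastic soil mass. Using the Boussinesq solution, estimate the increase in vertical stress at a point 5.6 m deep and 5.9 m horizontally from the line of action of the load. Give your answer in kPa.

Δσ_z ≈ 5.51 kPa

Boussinesq vertical stress below a point load on an elastic half-space:
Δσ_z = 3P/(2πz²) · [1 + (r/z)²]^(−5/2)
r/z = 5.9/5.6 = 1.0536; [1+(r/z)²]^(−5/2) = 0.15463.
Δσ_z = 3×2340/(2π×5.6²) × 0.15463 = 35.627 × 0.15463 = 5.509 kPa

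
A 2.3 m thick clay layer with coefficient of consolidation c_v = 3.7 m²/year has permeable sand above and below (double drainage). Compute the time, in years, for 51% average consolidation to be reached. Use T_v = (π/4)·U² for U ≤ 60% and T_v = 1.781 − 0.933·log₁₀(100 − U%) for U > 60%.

Drainage path length: H_d = H/2 = 1.15 m (double drainage).
U ≤ 60%: T_v = (π/4)·U² = (π/4)×0.51² = 0.20428.
t = T_v·H_d²/c_v = 0.20428×1.15²/3.7 = 0.07302 years.

t ≈ 0.073 years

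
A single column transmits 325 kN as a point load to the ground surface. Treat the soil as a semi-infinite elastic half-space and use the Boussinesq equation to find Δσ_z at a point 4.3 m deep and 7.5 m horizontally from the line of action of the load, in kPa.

Boussinesq vertical stress below a point load on an elastic half-space:
Δσ_z = 3P/(2πz²) · [1 + (r/z)²]^(−5/2)
r/z = 7.5/4.3 = 1.7442; [1+(r/z)²]^(−5/2) = 0.030441.
Δσ_z = 3×325/(2π×4.3²) × 0.030441 = 8.3924 × 0.030441 = 0.2555 kPa

Δσ_z ≈ 0.255 kPa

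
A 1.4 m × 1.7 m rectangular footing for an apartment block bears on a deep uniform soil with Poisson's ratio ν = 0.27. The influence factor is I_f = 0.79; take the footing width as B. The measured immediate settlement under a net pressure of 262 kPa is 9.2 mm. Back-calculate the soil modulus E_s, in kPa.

S_e = q·B·(1−ν²)/E_s · I_f  ⇒  E_s = q·B·(1−ν²)·I_f / S_e.
E_s = 262 × 1.4 × 0.9271 × 0.79 / 0.0092 = 29200 kPa

E_s ≈ 29200 kPa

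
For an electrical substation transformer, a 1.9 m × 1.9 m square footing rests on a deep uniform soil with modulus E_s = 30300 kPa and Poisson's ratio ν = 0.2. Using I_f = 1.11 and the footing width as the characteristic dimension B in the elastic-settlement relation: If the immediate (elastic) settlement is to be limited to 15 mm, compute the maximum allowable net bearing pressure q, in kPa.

q ≈ 224 kPa

S_e = q·B·(1−ν²)/E_s · I_f  ⇒  q = S_e·E_s / (B·(1−ν²)·I_f).
q = 0.015 × 30300 / (1.9 × 0.96 × 1.11) = 224.5 kPa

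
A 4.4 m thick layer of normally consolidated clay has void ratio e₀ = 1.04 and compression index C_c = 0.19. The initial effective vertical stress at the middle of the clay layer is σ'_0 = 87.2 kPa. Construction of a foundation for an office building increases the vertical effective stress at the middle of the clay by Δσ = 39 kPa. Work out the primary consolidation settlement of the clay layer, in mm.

Final effective stress: σ'_f = σ'_0 + Δσ = 87.2 + 39 = 126.2 kPa.
Normally consolidated clay, so the full stress increment lies on the virgin compression line:
S_c = C_c·H/(1+e₀)·log₁₀(σ'_f/σ'_0) = 0.19×4.4/(1+1.04)×log₁₀(126.2/87.2)
    = 0.4098 × 0.16054 = 0.06579 m

S_c ≈ 65.8 mm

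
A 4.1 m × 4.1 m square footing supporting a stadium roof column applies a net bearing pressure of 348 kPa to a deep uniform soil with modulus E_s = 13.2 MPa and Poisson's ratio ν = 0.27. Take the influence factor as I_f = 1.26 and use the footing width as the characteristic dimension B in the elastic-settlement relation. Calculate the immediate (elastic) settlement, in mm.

S_e ≈ 126 mm

Immediate (elastic) settlement: S_e = q·B·(1−ν²)/E_s · I_f.
E_s = 13.2 MPa = 13200 kPa.
S_e = 348 × 4.1 × (1 − 0.27²) / 13200 × 1.26
    = 348 × 4.1 × 0.9271 / 13200 × 1.26
    = 0.1263 m = 126.3 mm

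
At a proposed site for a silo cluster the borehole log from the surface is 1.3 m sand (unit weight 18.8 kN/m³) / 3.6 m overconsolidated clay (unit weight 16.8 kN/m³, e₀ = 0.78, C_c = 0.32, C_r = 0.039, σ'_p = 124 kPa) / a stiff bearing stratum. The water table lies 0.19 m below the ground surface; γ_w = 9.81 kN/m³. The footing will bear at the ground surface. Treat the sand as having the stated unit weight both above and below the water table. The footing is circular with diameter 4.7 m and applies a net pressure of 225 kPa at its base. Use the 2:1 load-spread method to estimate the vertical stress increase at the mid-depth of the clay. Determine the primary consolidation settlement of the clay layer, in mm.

Mid-depth of clay below the ground surface: z = 1.3 + 3.6/2 = 3.1 m.
Total vertical stress at mid-clay: σ_v = 18.8×1.3 + 16.8×1.8 = 54.68 kPa.
Pore pressure: u = 9.81×(3.1 − 0.19) = 28.547 kPa.
Initial effective stress: σ'_0 = σ_v − u = 54.68 − 28.547 = 26.133 kPa.
Stress increase at mid-clay by the 2:1 spreading method:
Δσ ≈ qD²/(D+z)² = 225×4.7²/(4.7+3.1)² = 81.694 kPa
Final effective stress: σ'_f = 26.133 + 81.694 = 107.83 kPa.
σ'_f = 107.83 ≤ σ'_p = 124 kPa, so the clay remains overconsolidated and only the recompression index applies:
S_c = C_r·H/(1+e₀)·log₁₀(σ'_f/σ'_0) = 0.039×3.6/1.78×log₁₀(107.83/26.133)
    = 0.078878 × 0.61555 = 0.04855 m

S_c ≈ 48.6 mm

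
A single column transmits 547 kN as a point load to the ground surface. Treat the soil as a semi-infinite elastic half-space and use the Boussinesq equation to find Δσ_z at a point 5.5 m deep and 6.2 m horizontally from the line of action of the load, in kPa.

Boussinesq vertical stress below a point load on an elastic half-space:
Δσ_z = 3P/(2πz²) · [1 + (r/z)²]^(−5/2)
r/z = 6.2/5.5 = 1.1273; [1+(r/z)²]^(−5/2) = 0.1287.
Δσ_z = 3×547/(2π×5.5²) × 0.1287 = 8.6338 × 0.1287 = 1.111 kPa

Δσ_z ≈ 1.11 kPa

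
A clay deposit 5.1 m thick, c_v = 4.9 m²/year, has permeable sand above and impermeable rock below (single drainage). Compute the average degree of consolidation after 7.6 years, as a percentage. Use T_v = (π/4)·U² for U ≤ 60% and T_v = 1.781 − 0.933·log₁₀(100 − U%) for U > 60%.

U ≈ 97.6 %

Drainage path length: H_d = H = 5.1 m (single drainage).
T_v = c_v·t/H_d² = 4.9×7.6/5.1² = 1.4318.
T_v = 1.4318 corresponds to the U > 60% branch:
U = 1 − 10^((1.781 − T_v)/0.933)/100 = 0.9763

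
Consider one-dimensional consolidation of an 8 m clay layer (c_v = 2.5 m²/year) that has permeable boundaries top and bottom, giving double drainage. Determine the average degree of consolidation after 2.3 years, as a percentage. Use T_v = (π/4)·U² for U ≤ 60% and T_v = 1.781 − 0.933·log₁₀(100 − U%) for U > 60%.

U ≈ 66.6 %

Drainage path length: H_d = H/2 = 4 m (double drainage).
T_v = c_v·t/H_d² = 2.5×2.3/4² = 0.35938.
T_v = 0.35938 corresponds to the U > 60% branch:
U = 1 − 10^((1.781 − T_v)/0.933)/100 = 0.666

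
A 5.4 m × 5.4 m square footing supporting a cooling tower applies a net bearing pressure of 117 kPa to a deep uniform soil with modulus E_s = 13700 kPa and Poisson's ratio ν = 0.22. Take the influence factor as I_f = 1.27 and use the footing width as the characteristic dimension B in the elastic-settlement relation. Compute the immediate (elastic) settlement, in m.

S_e ≈ 0.0557 m

Immediate (elastic) settlement: S_e = q·B·(1−ν²)/E_s · I_f.
S_e = 117 × 5.4 × (1 − 0.22²) / 13700 × 1.27
    = 117 × 5.4 × 0.9516 / 13700 × 1.27
    = 0.05573 m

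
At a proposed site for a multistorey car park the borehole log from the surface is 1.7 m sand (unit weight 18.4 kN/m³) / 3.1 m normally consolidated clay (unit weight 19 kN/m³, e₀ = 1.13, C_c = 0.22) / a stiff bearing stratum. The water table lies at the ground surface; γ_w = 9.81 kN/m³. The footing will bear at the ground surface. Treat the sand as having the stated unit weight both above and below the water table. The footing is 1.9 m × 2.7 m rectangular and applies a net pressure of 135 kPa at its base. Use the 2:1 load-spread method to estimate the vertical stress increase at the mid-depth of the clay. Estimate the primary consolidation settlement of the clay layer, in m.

Mid-depth of clay below the ground surface: z = 1.7 + 3.1/2 = 3.25 m.
Total vertical stress at mid-clay: σ_v = 18.4×1.7 + 19×1.55 = 60.73 kPa.
Pore pressure: u = 9.81×(3.25 − 0) = 31.883 kPa.
Initial effective stress: σ'_0 = σ_v − u = 60.73 − 31.883 = 28.847 kPa.
Stress increase at mid-clay by the 2:1 spreading method:
Δσ = qBL/((B+z)(L+z)) = 135×1.9×2.7/((1.9+3.25)(2.7+3.25)) = 22.601 kPa
Final effective stress: σ'_f = σ'_0 + Δσ = 28.847 + 22.601 = 51.448 kPa.
Normally consolidated clay, so the full stress increment lies on the virgin compression line:
S_c = C_c·H/(1+e₀)·log₁₀(σ'_f/σ'_0) = 0.22×3.1/(1+1.13)×log₁₀(51.448/28.847)
    = 0.32019 × 0.25127 = 0.08045 m

S_c ≈ 0.0805 m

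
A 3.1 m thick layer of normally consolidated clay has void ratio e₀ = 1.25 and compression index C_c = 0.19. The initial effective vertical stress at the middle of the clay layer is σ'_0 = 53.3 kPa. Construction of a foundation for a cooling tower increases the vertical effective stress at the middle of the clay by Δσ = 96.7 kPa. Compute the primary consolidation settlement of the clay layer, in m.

S_c ≈ 0.118 m

Final effective stress: σ'_f = σ'_0 + Δσ = 53.3 + 96.7 = 150 kPa.
Normally consolidated clay, so the full stress increment lies on the virgin compression line:
S_c = C_c·H/(1+e₀)·log₁₀(σ'_f/σ'_0) = 0.19×3.1/(1+1.25)×log₁₀(150/53.3)
    = 0.26178 × 0.44936 = 0.1176 m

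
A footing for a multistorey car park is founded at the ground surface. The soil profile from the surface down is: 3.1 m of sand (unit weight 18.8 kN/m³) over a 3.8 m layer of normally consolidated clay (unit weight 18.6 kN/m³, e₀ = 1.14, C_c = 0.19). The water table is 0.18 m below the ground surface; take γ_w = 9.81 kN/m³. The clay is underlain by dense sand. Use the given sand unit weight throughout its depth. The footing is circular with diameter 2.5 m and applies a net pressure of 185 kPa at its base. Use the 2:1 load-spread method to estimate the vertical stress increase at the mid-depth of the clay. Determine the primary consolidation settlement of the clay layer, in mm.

Mid-depth of clay below the ground surface: z = 3.1 + 3.8/2 = 5 m.
Total vertical stress at mid-clay: σ_v = 18.8×3.1 + 18.6×1.9 = 93.62 kPa.
Pore pressure: u = 9.81×(5 − 0.18) = 47.284 kPa.
Initial effective stress: σ'_0 = σ_v − u = 93.62 − 47.284 = 46.336 kPa.
Stress increase at mid-clay by the 2:1 spreading method:
Δσ ≈ qD²/(D+z)² = 185×2.5²/(2.5+5)² = 20.556 kPa
Final effective stress: σ'_f = σ'_0 + Δσ = 46.336 + 20.556 = 66.892 kPa.
Normally consolidated clay, so the full stress increment lies on the virgin compression line:
S_c = C_c·H/(1+e₀)·log₁₀(σ'_f/σ'_0) = 0.19×3.8/(1+1.14)×log₁₀(66.892/46.336)
    = 0.33738 × 0.15946 = 0.0538 m

S_c ≈ 53.8 mm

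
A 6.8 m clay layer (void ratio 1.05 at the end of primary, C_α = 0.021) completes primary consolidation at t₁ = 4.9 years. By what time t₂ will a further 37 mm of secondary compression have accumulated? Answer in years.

S_s = C_α·H/(1+e_p)·log₁₀(t₂/t₁) ⇒ log₁₀(t₂/t₁) = S_s·(1+e_p)/(C_α·H).
log₁₀(t₂/t₁) = 0.037 × (1+1.05) / (0.021×6.8) = 0.5312
t₂ = t₁ × 10^0.5312 = 4.9 × 3.398 = 16.65 years

t₂ ≈ 16.6 years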